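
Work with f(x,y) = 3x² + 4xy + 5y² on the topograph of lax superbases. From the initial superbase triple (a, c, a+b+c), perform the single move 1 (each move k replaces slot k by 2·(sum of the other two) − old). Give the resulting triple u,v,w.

start (3,5,12) = (f(1,0),f(0,1),f(1,1))
replace slot 1: 2·(5+12) − 3 = 31 → (31,5,12)

31,5,12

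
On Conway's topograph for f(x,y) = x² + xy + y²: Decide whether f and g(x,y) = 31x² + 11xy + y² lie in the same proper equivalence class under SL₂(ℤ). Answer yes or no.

D₁ = -3, D₂ = -3
f: reduced (well bottom): (1,1,1) with a≤c, −a<b≤a
g: flip: (31,11,1)→(1,-11,31)
g: translate: b→1 (≡-11 mod 2), so (1,-11,31)→(1,1,1)
g: reduced (well bottom): (1,1,1) with a≤c, −a<b≤a
reduced forms (1, 1, 1) vs (1, 1, 1) ⇒ equivalent

yes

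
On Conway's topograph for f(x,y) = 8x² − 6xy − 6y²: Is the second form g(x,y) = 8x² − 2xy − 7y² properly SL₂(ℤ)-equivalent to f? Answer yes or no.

D₁ = 228, D₂ = 228
river cycle of f (length 6): (-6, 6, 8), (8, 10, -4), (-4, 14, 2), (2, 14, -4), (-4, 10, 8), (8, 6, -6)
river cycle of g (length 6): (-7, 2, 8), (8, 14, -1), (-1, 14, 8), (8, 2, -7), (-7, 12, 3), (3, 12, -7)
cycles differ ⇒ inequivalent

no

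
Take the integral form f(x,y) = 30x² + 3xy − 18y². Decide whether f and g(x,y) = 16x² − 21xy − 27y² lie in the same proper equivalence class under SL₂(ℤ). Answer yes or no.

D₁ = 2169, D₂ = 2169
river cycle of f (length 38): (-18, 33, 15), (15, 27, -24), (-24, 21, 18), (18, 15, -27), (-27, 39, 6), (6, 45, -6), (-6, 39, 27), (27, 15, -18), (-18, 21, 24), (24, 27, -15), … (28 more)
river cycle of g (length 30): (-27, 21, 16), (16, 43, -5), (-5, 37, 40), (40, 43, -2), (-2, 45, 18), (18, 27, -20), (-20, 13, 25), (25, 37, -8), (-8, 43, 10), (10, 37, -20), … (20 more)
cycles differ ⇒ inequivalent

no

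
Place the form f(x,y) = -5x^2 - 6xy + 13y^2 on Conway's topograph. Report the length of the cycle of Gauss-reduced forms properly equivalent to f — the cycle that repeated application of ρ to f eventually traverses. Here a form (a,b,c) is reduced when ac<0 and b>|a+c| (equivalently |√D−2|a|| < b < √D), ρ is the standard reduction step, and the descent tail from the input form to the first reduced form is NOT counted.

D = 296, ⌊√D⌋ = 17
descent: ρ → (13,6,-5)
descent: ρ → (-5,14,5)  [lands on river]
river: ρ → (5,16,-2)
river: ρ → (-2,16,5)
river: ρ → (5,14,-5)
river: ρ → (-5,16,2)
river: ρ → (2,16,-5)
ρ-cycle length = 6 (tail of 2 descent steps not counted)

6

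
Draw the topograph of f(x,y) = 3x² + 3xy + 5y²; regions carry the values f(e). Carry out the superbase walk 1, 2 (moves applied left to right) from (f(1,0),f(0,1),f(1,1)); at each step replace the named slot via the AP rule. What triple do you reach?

start (3,5,11) = (f(1,0),f(0,1),f(1,1))
replace slot 1: 2·(5+11) − 3 = 29 → (29,5,11)
replace slot 2: 2·(29+11) − 5 = 75 → (29,75,11)

29,75,11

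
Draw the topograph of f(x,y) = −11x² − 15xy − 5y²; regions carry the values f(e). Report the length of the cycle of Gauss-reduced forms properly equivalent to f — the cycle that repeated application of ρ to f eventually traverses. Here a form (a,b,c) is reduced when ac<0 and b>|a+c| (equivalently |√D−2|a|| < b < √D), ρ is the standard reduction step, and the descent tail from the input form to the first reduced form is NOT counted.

D = 5, ⌊√D⌋ = 2
descent: ρ → (-5,5,-1)
descent: ρ → (-1,1,1)  [lands on river]
river: ρ → (1,1,-1)
ρ-cycle length = 2 (tail of 2 descent steps not counted)

2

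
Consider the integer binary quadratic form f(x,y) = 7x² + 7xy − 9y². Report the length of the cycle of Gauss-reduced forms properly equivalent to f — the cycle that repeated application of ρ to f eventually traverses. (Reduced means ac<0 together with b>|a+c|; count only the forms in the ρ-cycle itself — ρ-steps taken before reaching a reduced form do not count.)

D = 301, ⌊√D⌋ = 17
river: ρ → (-9,11,5)
river: ρ → (5,9,-11)
river: ρ → (-11,13,3)
river: ρ → (3,17,-1)
river: ρ → (-1,17,3)
river: ρ → (3,13,-11)
river: ρ → (-11,9,5)
river: ρ → (5,11,-9)
river: ρ → (-9,7,7)
river: ρ → (7,7,-9)
ρ-cycle length = 10 (tail of 0 descent steps not counted)

10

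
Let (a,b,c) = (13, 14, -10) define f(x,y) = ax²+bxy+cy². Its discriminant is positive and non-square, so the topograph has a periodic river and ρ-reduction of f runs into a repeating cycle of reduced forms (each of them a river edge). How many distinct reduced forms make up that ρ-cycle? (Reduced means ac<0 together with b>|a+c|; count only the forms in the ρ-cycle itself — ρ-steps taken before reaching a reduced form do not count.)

D = 716, ⌊√D⌋ = 26
river: ρ → (-10,26,1)
river: ρ → (1,26,-10)
river: ρ → (-10,14,13)
river: ρ → (13,12,-11)
river: ρ → (-11,10,14)
river: ρ → (14,18,-7)
river: ρ → (-7,24,5)
river: ρ → (5,26,-2)
river: ρ → (-2,26,5)
river: ρ → (5,24,-7)
river: ρ → (-7,18,14)
river: ρ → (14,10,-11)
river: ρ → (-11,12,13)
river: ρ → (13,14,-10)
ρ-cycle length = 14 (tail of 0 descent steps not counted)

14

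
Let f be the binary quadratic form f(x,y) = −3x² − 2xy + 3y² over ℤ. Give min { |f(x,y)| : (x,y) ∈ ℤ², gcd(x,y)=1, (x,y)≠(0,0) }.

descent: ρ → (3,2,-3)  [lands on river]
river: ρ → (-3,4,2)
river: ρ → (2,4,-3)
river: ρ → (-3,2,3)
river: ρ → (3,4,-2)
river: ρ → (-2,4,3)
closes: descent 1, river 6
min |a| on river = 2

2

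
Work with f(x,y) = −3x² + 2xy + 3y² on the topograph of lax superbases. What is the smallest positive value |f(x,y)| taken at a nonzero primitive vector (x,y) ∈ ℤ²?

river: ρ → (3,4,-2)
river: ρ → (-2,4,3)
river: ρ → (3,2,-3)
river: ρ → (-3,4,2)
river: ρ → (2,4,-3)
river: ρ → (-3,2,3)
closes: descent 0, river 6
min |a| on river = 2

2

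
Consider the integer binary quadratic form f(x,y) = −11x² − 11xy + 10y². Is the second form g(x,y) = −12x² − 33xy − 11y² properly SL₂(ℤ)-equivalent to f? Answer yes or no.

D₁ = 561, D₂ = 561
river cycle of f (length 16): (10, 11, -11), (-11, 11, 10), (10, 9, -12), (-12, 15, 7), (7, 13, -14), (-14, 15, 6), (6, 21, -5), (-5, 19, 10), (10, 21, -3), (-3, 21, 10), … (6 more)
river cycle of g (length 16): (-11, 11, 10), (10, 9, -12), (-12, 15, 7), (7, 13, -14), (-14, 15, 6), (6, 21, -5), (-5, 19, 10), (10, 21, -3), (-3, 21, 10), (10, 19, -5), … (6 more)
cycles coincide ⇒ equivalent

yes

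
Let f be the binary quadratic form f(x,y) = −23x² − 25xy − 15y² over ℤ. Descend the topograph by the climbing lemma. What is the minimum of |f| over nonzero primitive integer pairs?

translate: b→-21 (≡25 mod 46), so (23,25,15)→(23,-21,13)
flip: (23,-21,13)→(13,21,23)
translate: b→-5 (≡21 mod 26), so (13,21,23)→(13,-5,15)
reduced (well bottom): (13,-5,15) with a≤c, −a<b≤a
well minimum |f| = |-13| = 13 (negative-definite)

13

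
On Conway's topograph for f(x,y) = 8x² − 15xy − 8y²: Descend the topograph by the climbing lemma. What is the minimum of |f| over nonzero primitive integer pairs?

descent: ρ → (-8,15,8)  [lands on river]
river: ρ → (8,17,-6)
river: ρ → (-6,19,5)
river: ρ → (5,21,-2)
river: ρ → (-2,19,15)
river: ρ → (15,11,-6)
river: ρ → (-6,13,13)
river: ρ → (13,13,-6)
river: ρ → (-6,11,15)
river: ρ → (15,19,-2)
river: ρ → (-2,21,5)
river: ρ → (5,19,-6)
river: ρ → (-6,17,8)
river: ρ → (8,15,-8)
river: ρ → (-8,17,6)
river: ρ → (6,19,-5)
river: ρ → (-5,21,2)
river: ρ → (2,19,-15)
river: ρ → (-15,11,6)
river: ρ → (6,13,-13)
river: ρ → (-13,13,6)
river: ρ → (6,11,-15)
river: ρ → (-15,19,2)
river: ρ → (2,21,-5)
river: ρ → (-5,19,6)
river: ρ → (6,17,-8)
closes: descent 1, river 26
min |a| on river = 2

2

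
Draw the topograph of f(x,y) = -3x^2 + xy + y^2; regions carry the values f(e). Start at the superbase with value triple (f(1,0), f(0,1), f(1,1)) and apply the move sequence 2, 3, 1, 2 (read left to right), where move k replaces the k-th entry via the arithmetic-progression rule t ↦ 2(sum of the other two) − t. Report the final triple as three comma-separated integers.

start (-3,1,-1) = (f(1,0),f(0,1),f(1,1))
replace slot 2: 2·((-3)+(-1)) − 1 = -9 → (-3,-9,-1)
replace slot 3: 2·((-3)+(-9)) − (-1) = -23 → (-3,-9,-23)
replace slot 1: 2·((-9)+(-23)) − (-3) = -61 → (-61,-9,-23)
replace slot 2: 2·((-61)+(-23)) − (-9) = -159 → (-61,-159,-23)

-61,-159,-23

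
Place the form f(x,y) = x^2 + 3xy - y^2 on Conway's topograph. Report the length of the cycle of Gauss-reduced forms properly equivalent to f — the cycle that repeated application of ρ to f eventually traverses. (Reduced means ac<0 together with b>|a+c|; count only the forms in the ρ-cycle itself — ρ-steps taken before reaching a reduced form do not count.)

D = 13, ⌊√D⌋ = 3
river: ρ → (-1,3,1)
river: ρ → (1,3,-1)
ρ-cycle length = 2 (tail of 0 descent steps not counted)

2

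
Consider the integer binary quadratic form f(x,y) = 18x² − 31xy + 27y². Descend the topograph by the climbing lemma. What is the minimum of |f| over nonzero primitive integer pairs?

translate: b→5 (≡-31 mod 36), so (18,-31,27)→(18,5,14)
flip: (18,5,14)→(14,-5,18)
reduced (well bottom): (14,-5,18) with a≤c, −a<b≤a
well minimum = a = 14

14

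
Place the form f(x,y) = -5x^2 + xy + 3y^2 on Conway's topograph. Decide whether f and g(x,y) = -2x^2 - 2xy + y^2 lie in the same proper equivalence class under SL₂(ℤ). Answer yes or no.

D₁ = 61, D₂ = 12
discriminants differ ⇒ not SL₂(ℤ)-equivalent

no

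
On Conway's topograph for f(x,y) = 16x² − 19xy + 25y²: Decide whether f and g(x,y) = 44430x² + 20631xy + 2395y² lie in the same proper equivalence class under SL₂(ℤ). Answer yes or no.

D₁ = -1239, D₂ = -1239
f: translate: b→13 (≡-19 mod 32), so (16,-19,25)→(16,13,22)
f: reduced (well bottom): (16,13,22) with a≤c, −a<b≤a
g: flip: (44430,20631,2395)→(2395,-20631,44430)
g: translate: b→-1471 (≡-20631 mod 4790), so (2395,-20631,44430)→(2395,-1471,226)
g: flip: (2395,-1471,226)→(226,1471,2395)
g: translate: b→115 (≡1471 mod 452), so (226,1471,2395)→(226,115,16)
g: flip: (226,115,16)→(16,-115,226)
g: translate: b→13 (≡-115 mod 32), so (16,-115,226)→(16,13,22)
g: reduced (well bottom): (16,13,22) with a≤c, −a<b≤a
reduced forms (16, 13, 22) vs (16, 13, 22) ⇒ equivalent

yes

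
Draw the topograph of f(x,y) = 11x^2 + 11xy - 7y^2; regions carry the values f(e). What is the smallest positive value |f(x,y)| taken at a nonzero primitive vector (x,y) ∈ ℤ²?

river: ρ → (-7,17,5)
river: ρ → (5,13,-13)
river: ρ → (-13,13,5)
river: ρ → (5,17,-7)
river: ρ → (-7,11,11)
river: ρ → (11,11,-7)
closes: descent 0, river 6
min |a| on river = 5

5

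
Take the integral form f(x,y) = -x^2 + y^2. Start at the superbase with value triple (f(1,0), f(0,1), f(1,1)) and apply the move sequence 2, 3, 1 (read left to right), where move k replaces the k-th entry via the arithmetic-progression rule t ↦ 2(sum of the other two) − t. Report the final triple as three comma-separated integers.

start (-1,1,0) = (f(1,0),f(0,1),f(1,1))
replace slot 2: 2·((-1)+0) − 1 = -3 → (-1,-3,0)
replace slot 3: 2·((-1)+(-3)) − 0 = -8 → (-1,-3,-8)
replace slot 1: 2·((-3)+(-8)) − (-1) = -21 → (-21,-3,-8)

-21,-3,-8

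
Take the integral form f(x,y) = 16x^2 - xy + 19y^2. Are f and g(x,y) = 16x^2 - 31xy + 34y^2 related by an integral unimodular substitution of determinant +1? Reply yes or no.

D₁ = -1215, D₂ = -1215
f: reduced (well bottom): (16,-1,19) with a≤c, −a<b≤a
g: translate: b→1 (≡-31 mod 32), so (16,-31,34)→(16,1,19)
g: reduced (well bottom): (16,1,19) with a≤c, −a<b≤a
reduced forms (16, -1, 19) vs (16, 1, 19) ⇒ inequivalent

no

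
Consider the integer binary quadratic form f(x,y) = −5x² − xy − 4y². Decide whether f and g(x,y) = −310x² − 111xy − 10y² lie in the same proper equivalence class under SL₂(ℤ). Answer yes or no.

D₁ = -79, D₂ = -79
f is negative-definite; reduce −f:
−f: flip: (5,1,4)→(4,-1,5)
−f: reduced (well bottom): (4,-1,5) with a≤c, −a<b≤a
flip sign back: reduced form of f is (-4,1,-5)
g is negative-definite; reduce −g:
−g: flip: (310,111,10)→(10,-111,310)
−g: translate: b→9 (≡-111 mod 20), so (10,-111,310)→(10,9,4)
−g: flip: (10,9,4)→(4,-9,10)
−g: translate: b→-1 (≡-9 mod 8), so (4,-9,10)→(4,-1,5)
−g: reduced (well bottom): (4,-1,5) with a≤c, −a<b≤a
flip sign back: reduced form of g is (-4,1,-5)
reduced forms (-4, 1, -5) vs (-4, 1, -5) ⇒ equivalent

yes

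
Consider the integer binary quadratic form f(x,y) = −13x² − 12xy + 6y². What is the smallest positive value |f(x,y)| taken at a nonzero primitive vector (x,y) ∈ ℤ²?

descent: ρ → (6,12,-13)  [lands on river]
river: ρ → (-13,14,5)
river: ρ → (5,16,-10)
river: ρ → (-10,4,11)
river: ρ → (11,18,-3)
river: ρ → (-3,18,11)
river: ρ → (11,4,-10)
river: ρ → (-10,16,5)
river: ρ → (5,14,-13)
river: ρ → (-13,12,6)
closes: descent 1, river 10
min |a| on river = 3

3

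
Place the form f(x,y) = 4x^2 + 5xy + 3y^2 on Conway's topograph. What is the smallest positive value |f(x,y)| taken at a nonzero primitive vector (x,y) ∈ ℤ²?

translate: b→-3 (≡5 mod 8), so (4,5,3)→(4,-3,2)
flip: (4,-3,2)→(2,3,4)
translate: b→-1 (≡3 mod 4), so (2,3,4)→(2,-1,3)
reduced (well bottom): (2,-1,3) with a≤c, −a<b≤a
well minimum = a = 2

2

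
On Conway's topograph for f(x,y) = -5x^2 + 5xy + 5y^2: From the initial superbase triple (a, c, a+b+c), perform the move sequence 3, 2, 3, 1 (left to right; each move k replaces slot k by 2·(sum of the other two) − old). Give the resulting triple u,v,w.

start (-5,5,5) = (f(1,0),f(0,1),f(1,1))
replace slot 3: 2·((-5)+5) − 5 = -5 → (-5,5,-5)
replace slot 2: 2·((-5)+(-5)) − 5 = -25 → (-5,-25,-5)
replace slot 3: 2·((-5)+(-25)) − (-5) = -55 → (-5,-25,-55)
replace slot 1: 2·((-25)+(-55)) − (-5) = -155 → (-155,-25,-55)

-155,-25,-55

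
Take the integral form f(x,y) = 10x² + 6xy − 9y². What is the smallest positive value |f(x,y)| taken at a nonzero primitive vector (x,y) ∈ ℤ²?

river: ρ → (-9,12,7)
river: ρ → (7,16,-5)
river: ρ → (-5,14,10)
river: ρ → (10,6,-9)
closes: descent 0, river 4
min |a| on river = 5

5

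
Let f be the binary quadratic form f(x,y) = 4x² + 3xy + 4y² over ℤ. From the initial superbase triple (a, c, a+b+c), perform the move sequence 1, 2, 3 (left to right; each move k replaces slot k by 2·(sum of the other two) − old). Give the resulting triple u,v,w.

start (4,4,11) = (f(1,0),f(0,1),f(1,1))
replace slot 1: 2·(4+11) − 4 = 26 → (26,4,11)
replace slot 2: 2·(26+11) − 4 = 70 → (26,70,11)
replace slot 3: 2·(26+70) − 11 = 181 → (26,70,181)

26,70,181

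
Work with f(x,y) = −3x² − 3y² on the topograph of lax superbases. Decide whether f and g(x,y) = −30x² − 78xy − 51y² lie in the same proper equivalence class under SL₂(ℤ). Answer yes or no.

D₁ = -36, D₂ = -36
f is negative-definite; reduce −f:
−f: reduced (well bottom): (3,0,3) with a≤c, −a<b≤a
flip sign back: reduced form of f is (-3,0,-3)
g is negative-definite; reduce −g:
−g: translate: b→18 (≡78 mod 60), so (30,78,51)→(30,18,3)
−g: flip: (30,18,3)→(3,-18,30)
−g: translate: b→0 (≡-18 mod 6), so (3,-18,30)→(3,0,3)
−g: reduced (well bottom): (3,0,3) with a≤c, −a<b≤a
flip sign back: reduced form of g is (-3,0,-3)
reduced forms (-3, 0, -3) vs (-3, 0, -3) ⇒ equivalent

yes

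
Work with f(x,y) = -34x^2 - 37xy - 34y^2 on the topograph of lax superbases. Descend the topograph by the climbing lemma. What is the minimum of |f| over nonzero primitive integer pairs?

translate: b→-31 (≡37 mod 68), so (34,37,34)→(34,-31,31)
flip: (34,-31,31)→(31,31,34)
reduced (well bottom): (31,31,34) with a≤c, −a<b≤a
well minimum |f| = |-31| = 31 (negative-definite)

31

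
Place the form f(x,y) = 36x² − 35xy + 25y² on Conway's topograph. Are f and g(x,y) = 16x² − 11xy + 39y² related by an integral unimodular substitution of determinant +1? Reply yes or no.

D₁ = -2375, D₂ = -2375
f: flip: (36,-35,25)→(25,35,36)
f: translate: b→-15 (≡35 mod 50), so (25,35,36)→(25,-15,26)
f: reduced (well bottom): (25,-15,26) with a≤c, −a<b≤a
g: reduced (well bottom): (16,-11,39) with a≤c, −a<b≤a
reduced forms (25, -15, 26) vs (16, -11, 39) ⇒ inequivalent

no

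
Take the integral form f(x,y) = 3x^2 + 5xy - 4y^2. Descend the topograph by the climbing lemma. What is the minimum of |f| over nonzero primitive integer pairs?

river: ρ → (-4,3,4)
river: ρ → (4,5,-3)
river: ρ → (-3,7,2)
river: ρ → (2,5,-6)
river: ρ → (-6,7,1)
river: ρ → (1,7,-6)
river: ρ → (-6,5,2)
river: ρ → (2,7,-3)
river: ρ → (-3,5,4)
river: ρ → (4,3,-4)
river: ρ → (-4,5,3)
river: ρ → (3,7,-2)
river: ρ → (-2,5,6)
river: ρ → (6,7,-1)
river: ρ → (-1,7,6)
river: ρ → (6,5,-2)
river: ρ → (-2,7,3)
river: ρ → (3,5,-4)
closes: descent 0, river 18
min |a| on river = 1

1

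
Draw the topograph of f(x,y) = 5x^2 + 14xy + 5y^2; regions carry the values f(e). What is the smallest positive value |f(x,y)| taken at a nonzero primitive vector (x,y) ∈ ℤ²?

descent: ρ → (5,6,-3)  [lands on river]
river: ρ → (-3,6,5)
river: ρ → (5,4,-4)
river: ρ → (-4,4,5)
closes: descent 1, river 4
min |a| on river = 3

3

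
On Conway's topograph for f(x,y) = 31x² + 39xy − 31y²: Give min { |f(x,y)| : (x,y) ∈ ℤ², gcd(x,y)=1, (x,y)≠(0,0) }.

river: ρ → (-31,23,39)
river: ρ → (39,55,-15)
river: ρ → (-15,65,19)
river: ρ → (19,49,-39)
river: ρ → (-39,29,29)
river: ρ → (29,29,-39)
river: ρ → (-39,49,19)
river: ρ → (19,65,-15)
river: ρ → (-15,55,39)
river: ρ → (39,23,-31)
river: ρ → (-31,39,31)
river: ρ → (31,23,-39)
river: ρ → (-39,55,15)
river: ρ → (15,65,-19)
river: ρ → (-19,49,39)
river: ρ → (39,29,-29)
river: ρ → (-29,29,39)
river: ρ → (39,49,-19)
river: ρ → (-19,65,15)
river: ρ → (15,55,-39)
river: ρ → (-39,23,31)
river: ρ → (31,39,-31)
closes: descent 0, river 22
min |a| on river = 15

15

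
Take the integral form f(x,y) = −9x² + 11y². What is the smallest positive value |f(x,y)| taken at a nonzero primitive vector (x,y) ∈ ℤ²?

descent: ρ → (11,0,-9)
descent: ρ → (-9,18,2)  [lands on river]
river: ρ → (2,18,-9)
closes: descent 2, river 2
min |a| on river = 2

2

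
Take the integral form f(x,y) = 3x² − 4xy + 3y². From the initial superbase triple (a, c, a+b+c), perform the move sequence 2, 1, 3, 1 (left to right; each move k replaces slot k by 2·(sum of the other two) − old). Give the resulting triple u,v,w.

start (3,3,2) = (f(1,0),f(0,1),f(1,1))
replace slot 2: 2·(3+2) − 3 = 7 → (3,7,2)
replace slot 1: 2·(7+2) − 3 = 15 → (15,7,2)
replace slot 3: 2·(15+7) − 2 = 42 → (15,7,42)
replace slot 1: 2·(7+42) − 15 = 83 → (83,7,42)

83,7,42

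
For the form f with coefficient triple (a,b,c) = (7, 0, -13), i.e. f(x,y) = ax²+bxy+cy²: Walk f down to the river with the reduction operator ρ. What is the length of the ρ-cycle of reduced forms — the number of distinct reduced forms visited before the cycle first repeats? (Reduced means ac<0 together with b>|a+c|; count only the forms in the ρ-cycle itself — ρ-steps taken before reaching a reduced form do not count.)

D = 364, ⌊√D⌋ = 19
descent: ρ → (-13,0,7)
descent: ρ → (7,14,-6)  [lands on river]
river: ρ → (-6,10,11)
river: ρ → (11,12,-5)
river: ρ → (-5,18,2)
river: ρ → (2,18,-5)
river: ρ → (-5,12,11)
river: ρ → (11,10,-6)
river: ρ → (-6,14,7)
ρ-cycle length = 8 (tail of 2 descent steps not counted)

8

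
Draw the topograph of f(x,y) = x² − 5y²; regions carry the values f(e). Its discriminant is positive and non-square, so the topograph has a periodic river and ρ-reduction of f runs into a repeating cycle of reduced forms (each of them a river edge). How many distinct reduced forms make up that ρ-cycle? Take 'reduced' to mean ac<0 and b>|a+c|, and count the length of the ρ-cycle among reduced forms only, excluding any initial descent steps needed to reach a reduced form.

D = 20, ⌊√D⌋ = 4
descent: ρ → (-5,0,1)
descent: ρ → (1,4,-1)  [lands on river]
river: ρ → (-1,4,1)
ρ-cycle length = 2 (tail of 2 descent steps not counted)

2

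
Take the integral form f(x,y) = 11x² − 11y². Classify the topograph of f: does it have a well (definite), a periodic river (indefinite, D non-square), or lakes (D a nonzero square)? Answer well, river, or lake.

D = b²−4ac = 0² − 4·11·(-11) = 484
D = 22² is a perfect square ⇒ form factors over ℤ ⇒ lakes

lake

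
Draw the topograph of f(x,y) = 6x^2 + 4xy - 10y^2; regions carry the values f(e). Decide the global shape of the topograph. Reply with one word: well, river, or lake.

D = b²−4ac = 4² − 4·6·(-10) = 256
D = 16² is a perfect square ⇒ form factors over ℤ ⇒ lakes

lake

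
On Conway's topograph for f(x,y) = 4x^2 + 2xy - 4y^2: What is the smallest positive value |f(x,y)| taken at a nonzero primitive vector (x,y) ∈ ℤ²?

river: ρ → (-4,6,2)
river: ρ → (2,6,-4)
river: ρ → (-4,2,4)
river: ρ → (4,6,-2)
river: ρ → (-2,6,4)
river: ρ → (4,2,-4)
closes: descent 0, river 6
min |a| on river = 2

2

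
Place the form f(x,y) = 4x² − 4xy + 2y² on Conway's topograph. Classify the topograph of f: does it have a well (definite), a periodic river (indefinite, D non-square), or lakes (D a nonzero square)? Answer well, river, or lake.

D = b²−4ac = (-4)² − 4·4·2 = -16
D < 0 ⇒ definite ⇒ every region one sign ⇒ single well

well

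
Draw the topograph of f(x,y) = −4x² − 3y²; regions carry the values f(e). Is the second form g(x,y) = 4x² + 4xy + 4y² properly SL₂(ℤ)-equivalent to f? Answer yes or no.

D₁ = -48, D₂ = -48
f is negative-definite; reduce −f:
−f: flip: (4,0,3)→(3,0,4)
−f: reduced (well bottom): (3,0,4) with a≤c, −a<b≤a
flip sign back: reduced form of f is (-3,0,-4)
g: reduced (well bottom): (4,4,4) with a≤c, −a<b≤a
reduced forms (-3, 0, -4) vs (4, 4, 4) ⇒ inequivalent

no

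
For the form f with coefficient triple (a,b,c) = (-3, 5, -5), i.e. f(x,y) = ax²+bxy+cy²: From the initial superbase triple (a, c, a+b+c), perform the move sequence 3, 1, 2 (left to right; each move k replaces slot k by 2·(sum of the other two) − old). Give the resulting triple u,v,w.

start (-3,-5,-3) = (f(1,0),f(0,1),f(1,1))
replace slot 3: 2·((-3)+(-5)) − (-3) = -13 → (-3,-5,-13)
replace slot 1: 2·((-5)+(-13)) − (-3) = -33 → (-33,-5,-13)
replace slot 2: 2·((-33)+(-13)) − (-5) = -87 → (-33,-87,-13)

-33,-87,-13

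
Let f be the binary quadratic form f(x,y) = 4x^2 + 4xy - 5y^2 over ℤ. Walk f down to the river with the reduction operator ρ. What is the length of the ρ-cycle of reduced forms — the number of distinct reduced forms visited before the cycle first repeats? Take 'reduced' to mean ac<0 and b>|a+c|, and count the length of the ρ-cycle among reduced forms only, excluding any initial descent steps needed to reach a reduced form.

D = 96, ⌊√D⌋ = 9
river: ρ → (-5,6,3)
river: ρ → (3,6,-5)
river: ρ → (-5,4,4)
river: ρ → (4,4,-5)
ρ-cycle length = 4 (tail of 0 descent steps not counted)

4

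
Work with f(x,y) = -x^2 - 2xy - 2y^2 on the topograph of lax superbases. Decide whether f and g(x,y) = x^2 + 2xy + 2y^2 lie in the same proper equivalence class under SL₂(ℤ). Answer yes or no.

D₁ = -4, D₂ = -4
f is negative-definite; reduce −f:
−f: translate: b→0 (≡2 mod 2), so (1,2,2)→(1,0,1)
−f: reduced (well bottom): (1,0,1) with a≤c, −a<b≤a
flip sign back: reduced form of f is (-1,0,-1)
g: translate: b→0 (≡2 mod 2), so (1,2,2)→(1,0,1)
g: reduced (well bottom): (1,0,1) with a≤c, −a<b≤a
reduced forms (-1, 0, -1) vs (1, 0, 1) ⇒ inequivalent

no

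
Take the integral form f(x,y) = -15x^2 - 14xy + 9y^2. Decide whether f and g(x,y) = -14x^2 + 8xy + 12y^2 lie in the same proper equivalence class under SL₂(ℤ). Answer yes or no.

D₁ = 736, D₂ = 736
river cycle of f (length 12): (9, 14, -15), (-15, 16, 8), (8, 16, -15), (-15, 14, 9), (9, 22, -7), (-7, 20, 12), (12, 4, -15), (-15, 26, 1), (1, 26, -15), (-15, 4, 12), … (2 more)
river cycle of g (length 12): (12, 16, -10), (-10, 24, 4), (4, 24, -10), (-10, 16, 12), (12, 8, -14), (-14, 20, 6), (6, 16, -20), (-20, 24, 2), (2, 24, -20), (-20, 16, 6), … (2 more)
cycles differ ⇒ inequivalent

no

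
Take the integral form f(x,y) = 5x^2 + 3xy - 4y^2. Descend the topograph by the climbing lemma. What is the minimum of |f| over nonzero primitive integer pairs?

river: ρ → (-4,5,4)
river: ρ → (4,3,-5)
river: ρ → (-5,7,2)
river: ρ → (2,9,-1)
river: ρ → (-1,9,2)
river: ρ → (2,7,-5)
river: ρ → (-5,3,4)
river: ρ → (4,5,-4)
river: ρ → (-4,3,5)
river: ρ → (5,7,-2)
river: ρ → (-2,9,1)
river: ρ → (1,9,-2)
river: ρ → (-2,7,5)
river: ρ → (5,3,-4)
closes: descent 0, river 14
min |a| on river = 1

1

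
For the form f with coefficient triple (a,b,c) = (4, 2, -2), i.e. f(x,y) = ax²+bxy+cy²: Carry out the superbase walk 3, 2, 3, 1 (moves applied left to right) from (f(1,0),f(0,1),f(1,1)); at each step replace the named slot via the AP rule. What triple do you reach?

start (4,-2,4) = (f(1,0),f(0,1),f(1,1))
replace slot 3: 2·(4+(-2)) − 4 = 0 → (4,-2,0)
replace slot 2: 2·(4+0) − (-2) = 10 → (4,10,0)
replace slot 3: 2·(4+10) − 0 = 28 → (4,10,28)
replace slot 1: 2·(10+28) − 4 = 72 → (72,10,28)

72,10,28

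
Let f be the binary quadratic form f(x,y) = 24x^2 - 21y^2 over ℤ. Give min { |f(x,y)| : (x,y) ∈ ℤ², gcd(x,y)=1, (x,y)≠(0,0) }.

descent: ρ → (-21,42,3)  [lands on river]
river: ρ → (3,42,-21)
closes: descent 1, river 2
min |a| on river = 3

3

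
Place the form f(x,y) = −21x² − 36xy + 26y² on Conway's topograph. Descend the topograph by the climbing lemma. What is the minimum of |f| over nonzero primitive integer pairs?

descent: ρ → (26,36,-21)  [lands on river]
river: ρ → (-21,48,14)
river: ρ → (14,36,-39)
river: ρ → (-39,42,11)
river: ρ → (11,46,-31)
river: ρ → (-31,16,26)
closes: descent 1, river 6
min |a| on river = 11

11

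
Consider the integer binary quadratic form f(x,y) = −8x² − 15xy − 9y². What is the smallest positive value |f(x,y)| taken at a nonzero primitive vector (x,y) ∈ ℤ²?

translate: b→-1 (≡15 mod 16), so (8,15,9)→(8,-1,2)
flip: (8,-1,2)→(2,1,8)
reduced (well bottom): (2,1,8) with a≤c, −a<b≤a
well minimum |f| = |-2| = 2 (negative-definite)

2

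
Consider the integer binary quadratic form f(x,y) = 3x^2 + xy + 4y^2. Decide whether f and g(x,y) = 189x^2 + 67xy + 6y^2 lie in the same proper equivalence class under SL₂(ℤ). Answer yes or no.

D₁ = -47, D₂ = -47
f: reduced (well bottom): (3,1,4) with a≤c, −a<b≤a
g: flip: (189,67,6)→(6,-67,189)
g: translate: b→5 (≡-67 mod 12), so (6,-67,189)→(6,5,3)
g: flip: (6,5,3)→(3,-5,6)
g: translate: b→1 (≡-5 mod 6), so (3,-5,6)→(3,1,4)
g: reduced (well bottom): (3,1,4) with a≤c, −a<b≤a
reduced forms (3, 1, 4) vs (3, 1, 4) ⇒ equivalent

yes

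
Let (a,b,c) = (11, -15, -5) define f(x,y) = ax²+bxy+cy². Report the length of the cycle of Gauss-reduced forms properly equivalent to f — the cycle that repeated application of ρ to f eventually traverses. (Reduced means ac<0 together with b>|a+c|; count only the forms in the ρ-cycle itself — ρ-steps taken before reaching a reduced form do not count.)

D = 445, ⌊√D⌋ = 21
descent: ρ → (-5,15,11)  [lands on river]
river: ρ → (11,7,-9)
river: ρ → (-9,11,9)
river: ρ → (9,7,-11)
river: ρ → (-11,15,5)
river: ρ → (5,15,-11)
river: ρ → (-11,7,9)
river: ρ → (9,11,-9)
river: ρ → (-9,7,11)
river: ρ → (11,15,-5)
ρ-cycle length = 10 (tail of 1 descent step not counted)

10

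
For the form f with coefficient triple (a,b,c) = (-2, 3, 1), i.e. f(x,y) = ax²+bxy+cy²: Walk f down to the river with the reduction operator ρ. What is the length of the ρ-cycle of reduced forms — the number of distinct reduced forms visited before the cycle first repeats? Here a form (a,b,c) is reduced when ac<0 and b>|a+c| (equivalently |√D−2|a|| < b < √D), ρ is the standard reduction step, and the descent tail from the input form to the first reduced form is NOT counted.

D = 17, ⌊√D⌋ = 4
river: ρ → (1,3,-2)
river: ρ → (-2,1,2)
river: ρ → (2,3,-1)
river: ρ → (-1,3,2)
river: ρ → (2,1,-2)
river: ρ → (-2,3,1)
ρ-cycle length = 6 (tail of 0 descent steps not counted)

6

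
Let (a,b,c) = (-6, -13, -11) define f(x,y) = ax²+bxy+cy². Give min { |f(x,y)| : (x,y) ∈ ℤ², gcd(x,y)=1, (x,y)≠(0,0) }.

translate: b→1 (≡13 mod 12), so (6,13,11)→(6,1,4)
flip: (6,1,4)→(4,-1,6)
reduced (well bottom): (4,-1,6) with a≤c, −a<b≤a
well minimum |f| = |-4| = 4 (negative-definite)

4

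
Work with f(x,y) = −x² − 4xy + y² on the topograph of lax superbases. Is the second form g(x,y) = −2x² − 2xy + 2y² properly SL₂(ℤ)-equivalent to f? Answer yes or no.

D₁ = 20, D₂ = 20
river cycle of f (length 2): (1, 4, -1), (-1, 4, 1)
river cycle of g (length 2): (2, 2, -2), (-2, 2, 2)
cycles differ ⇒ inequivalent

no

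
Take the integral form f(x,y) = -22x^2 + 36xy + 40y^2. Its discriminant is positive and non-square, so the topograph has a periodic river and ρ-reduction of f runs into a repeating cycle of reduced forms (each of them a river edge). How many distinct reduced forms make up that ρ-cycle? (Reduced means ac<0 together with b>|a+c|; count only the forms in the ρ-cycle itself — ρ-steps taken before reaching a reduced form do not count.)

D = 4816, ⌊√D⌋ = 69
river: ρ → (40,44,-18)
river: ρ → (-18,64,10)
river: ρ → (10,56,-42)
river: ρ → (-42,28,24)
river: ρ → (24,68,-2)
river: ρ → (-2,68,24)
river: ρ → (24,28,-42)
river: ρ → (-42,56,10)
river: ρ → (10,64,-18)
river: ρ → (-18,44,40)
river: ρ → (40,36,-22)
river: ρ → (-22,52,24)
river: ρ → (24,44,-30)
river: ρ → (-30,16,38)
river: ρ → (38,60,-8)
river: ρ → (-8,68,6)
river: ρ → (6,64,-30)
river: ρ → (-30,56,14)
river: ρ → (14,56,-30)
river: ρ → (-30,64,6)
river: ρ → (6,68,-8)
river: ρ → (-8,60,38)
river: ρ → (38,16,-30)
river: ρ → (-30,44,24)
river: ρ → (24,52,-22)
river: ρ → (-22,36,40)
ρ-cycle length = 26 (tail of 0 descent steps not counted)

26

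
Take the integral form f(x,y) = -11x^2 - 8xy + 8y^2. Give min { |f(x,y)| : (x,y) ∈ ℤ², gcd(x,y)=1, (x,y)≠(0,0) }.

descent: ρ → (8,8,-11)  [lands on river]
river: ρ → (-11,14,5)
river: ρ → (5,16,-8)
river: ρ → (-8,16,5)
river: ρ → (5,14,-11)
river: ρ → (-11,8,8)
closes: descent 1, river 6
min |a| on river = 5

5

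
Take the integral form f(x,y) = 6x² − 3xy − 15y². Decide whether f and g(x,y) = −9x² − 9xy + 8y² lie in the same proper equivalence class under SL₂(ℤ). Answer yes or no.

D₁ = 369, D₂ = 369
river cycle of f (length 10): (6, 9, -12), (-12, 15, 3), (3, 15, -12), (-12, 9, 6), (6, 15, -6), (-6, 9, 12), (12, 15, -3), (-3, 15, 12), (12, 9, -6), (-6, 15, 6)
river cycle of g (length 16): (8, 9, -9), (-9, 9, 8), (8, 7, -10), (-10, 13, 5), (5, 17, -4), (-4, 15, 9), (9, 3, -10), (-10, 17, 2), (2, 19, -1), (-1, 19, 2), … (6 more)
cycles differ ⇒ inequivalent

no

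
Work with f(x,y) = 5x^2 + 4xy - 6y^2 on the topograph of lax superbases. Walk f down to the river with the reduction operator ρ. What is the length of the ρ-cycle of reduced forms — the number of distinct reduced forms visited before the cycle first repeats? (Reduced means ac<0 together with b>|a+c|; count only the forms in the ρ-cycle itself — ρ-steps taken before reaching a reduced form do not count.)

D = 136, ⌊√D⌋ = 11
river: ρ → (-6,8,3)
river: ρ → (3,10,-3)
river: ρ → (-3,8,6)
river: ρ → (6,4,-5)
river: ρ → (-5,6,5)
river: ρ → (5,4,-6)
ρ-cycle length = 6 (tail of 0 descent steps not counted)

6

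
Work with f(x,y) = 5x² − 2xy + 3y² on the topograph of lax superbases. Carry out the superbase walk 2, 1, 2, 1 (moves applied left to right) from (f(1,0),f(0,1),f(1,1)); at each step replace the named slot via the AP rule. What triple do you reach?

start (5,3,6) = (f(1,0),f(0,1),f(1,1))
replace slot 2: 2·(5+6) − 3 = 19 → (5,19,6)
replace slot 1: 2·(19+6) − 5 = 45 → (45,19,6)
replace slot 2: 2·(45+6) − 19 = 83 → (45,83,6)
replace slot 1: 2·(83+6) − 45 = 133 → (133,83,6)

133,83,6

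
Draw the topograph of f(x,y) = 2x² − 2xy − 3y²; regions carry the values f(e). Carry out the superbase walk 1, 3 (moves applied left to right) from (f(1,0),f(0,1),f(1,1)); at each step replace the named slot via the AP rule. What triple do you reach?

start (2,-3,-3) = (f(1,0),f(0,1),f(1,1))
replace slot 1: 2·((-3)+(-3)) − 2 = -14 → (-14,-3,-3)
replace slot 3: 2·((-14)+(-3)) − (-3) = -31 → (-14,-3,-31)

-14,-3,-31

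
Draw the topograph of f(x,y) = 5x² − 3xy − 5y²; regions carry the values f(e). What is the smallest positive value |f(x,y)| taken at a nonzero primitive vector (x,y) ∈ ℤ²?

descent: ρ → (-5,3,5)  [lands on river]
river: ρ → (5,7,-3)
river: ρ → (-3,5,7)
river: ρ → (7,9,-1)
river: ρ → (-1,9,7)
river: ρ → (7,5,-3)
river: ρ → (-3,7,5)
river: ρ → (5,3,-5)
river: ρ → (-5,7,3)
river: ρ → (3,5,-7)
river: ρ → (-7,9,1)
river: ρ → (1,9,-7)
river: ρ → (-7,5,3)
river: ρ → (3,7,-5)
closes: descent 1, river 14
min |a| on river = 1

1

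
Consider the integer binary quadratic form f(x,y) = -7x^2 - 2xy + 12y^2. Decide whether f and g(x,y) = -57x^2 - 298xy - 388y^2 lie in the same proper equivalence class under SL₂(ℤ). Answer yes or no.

D₁ = 340, D₂ = 340
river cycle of f (length 14): (-7, 12, 7), (7, 16, -3), (-3, 14, 12), (12, 10, -5), (-5, 10, 12), (12, 14, -3), (-3, 16, 7), (7, 12, -7), (-7, 16, 3), (3, 14, -12), … (4 more)
river cycle of g (length 14): (-7, 12, 7), (7, 16, -3), (-3, 14, 12), (12, 10, -5), (-5, 10, 12), (12, 14, -3), (-3, 16, 7), (7, 12, -7), (-7, 16, 3), (3, 14, -12), … (4 more)
cycles coincide ⇒ equivalent

yes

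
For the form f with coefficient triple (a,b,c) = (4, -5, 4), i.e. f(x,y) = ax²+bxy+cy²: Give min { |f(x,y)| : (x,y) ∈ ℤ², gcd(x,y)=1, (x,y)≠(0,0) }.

translate: b→3 (≡-5 mod 8), so (4,-5,4)→(4,3,3)
flip: (4,3,3)→(3,-3,4)
translate: b→3 (≡-3 mod 6), so (3,-3,4)→(3,3,4)
reduced (well bottom): (3,3,4) with a≤c, −a<b≤a
well minimum = a = 3

3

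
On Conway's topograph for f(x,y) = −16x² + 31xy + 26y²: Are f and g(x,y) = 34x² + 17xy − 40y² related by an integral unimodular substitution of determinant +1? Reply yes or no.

D₁ = 2625, D₂ = 5729
discriminants differ ⇒ not SL₂(ℤ)-equivalent

no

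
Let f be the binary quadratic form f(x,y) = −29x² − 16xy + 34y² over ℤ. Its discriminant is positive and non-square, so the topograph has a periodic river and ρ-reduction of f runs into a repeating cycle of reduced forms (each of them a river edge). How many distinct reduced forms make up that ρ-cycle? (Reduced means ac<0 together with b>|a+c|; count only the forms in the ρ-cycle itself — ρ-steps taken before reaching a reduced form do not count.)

D = 4200, ⌊√D⌋ = 64
descent: ρ → (34,16,-29)  [lands on river]
river: ρ → (-29,42,21)
river: ρ → (21,42,-29)
river: ρ → (-29,16,34)
river: ρ → (34,52,-11)
river: ρ → (-11,58,19)
river: ρ → (19,56,-14)
river: ρ → (-14,56,19)
river: ρ → (19,58,-11)
river: ρ → (-11,52,34)
ρ-cycle length = 10 (tail of 1 descent step not counted)

10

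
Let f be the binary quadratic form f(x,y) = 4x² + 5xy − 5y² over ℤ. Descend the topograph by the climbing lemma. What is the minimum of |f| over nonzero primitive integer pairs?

river: ρ → (-5,5,4)
river: ρ → (4,3,-6)
river: ρ → (-6,9,1)
river: ρ → (1,9,-6)
river: ρ → (-6,3,4)
river: ρ → (4,5,-5)
closes: descent 0, river 6
min |a| on river = 1

1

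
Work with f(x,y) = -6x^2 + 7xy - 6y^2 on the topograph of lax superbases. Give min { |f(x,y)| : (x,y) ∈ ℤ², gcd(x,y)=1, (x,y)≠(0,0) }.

translate: b→5 (≡-7 mod 12), so (6,-7,6)→(6,5,5)
flip: (6,5,5)→(5,-5,6)
translate: b→5 (≡-5 mod 10), so (5,-5,6)→(5,5,6)
reduced (well bottom): (5,5,6) with a≤c, −a<b≤a
well minimum |f| = |-5| = 5 (negative-definite)

5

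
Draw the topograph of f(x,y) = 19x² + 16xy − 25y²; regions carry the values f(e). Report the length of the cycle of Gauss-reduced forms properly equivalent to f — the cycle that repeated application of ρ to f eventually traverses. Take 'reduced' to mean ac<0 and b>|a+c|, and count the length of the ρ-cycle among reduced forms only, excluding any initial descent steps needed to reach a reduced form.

D = 2156, ⌊√D⌋ = 46
river: ρ → (-25,34,10)
river: ρ → (10,46,-1)
river: ρ → (-1,46,10)
river: ρ → (10,34,-25)
river: ρ → (-25,16,19)
river: ρ → (19,22,-22)
river: ρ → (-22,22,19)
river: ρ → (19,16,-25)
ρ-cycle length = 8 (tail of 0 descent steps not counted)

8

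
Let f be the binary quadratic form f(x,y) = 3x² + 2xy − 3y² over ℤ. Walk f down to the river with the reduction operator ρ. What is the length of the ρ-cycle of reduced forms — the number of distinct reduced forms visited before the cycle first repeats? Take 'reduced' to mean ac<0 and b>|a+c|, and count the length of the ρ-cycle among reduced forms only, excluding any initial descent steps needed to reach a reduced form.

D = 40, ⌊√D⌋ = 6
river: ρ → (-3,4,2)
river: ρ → (2,4,-3)
river: ρ → (-3,2,3)
river: ρ → (3,4,-2)
river: ρ → (-2,4,3)
river: ρ → (3,2,-3)
ρ-cycle length = 6 (tail of 0 descent steps not counted)

6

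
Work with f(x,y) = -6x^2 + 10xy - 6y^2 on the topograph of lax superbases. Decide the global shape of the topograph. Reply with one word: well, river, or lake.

D = b²−4ac = 10² − 4·(-6)·(-6) = -44
D < 0 ⇒ definite ⇒ every region one sign ⇒ single well

well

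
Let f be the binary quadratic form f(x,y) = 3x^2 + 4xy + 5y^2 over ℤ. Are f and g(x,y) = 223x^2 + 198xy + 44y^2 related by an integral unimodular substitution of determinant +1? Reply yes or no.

D₁ = -44, D₂ = -44
f: translate: b→-2 (≡4 mod 6), so (3,4,5)→(3,-2,4)
f: reduced (well bottom): (3,-2,4) with a≤c, −a<b≤a
g: flip: (223,198,44)→(44,-198,223)
g: translate: b→-22 (≡-198 mod 88), so (44,-198,223)→(44,-22,3)
g: flip: (44,-22,3)→(3,22,44)
g: translate: b→-2 (≡22 mod 6), so (3,22,44)→(3,-2,4)
g: reduced (well bottom): (3,-2,4) with a≤c, −a<b≤a
reduced forms (3, -2, 4) vs (3, -2, 4) ⇒ equivalent

yes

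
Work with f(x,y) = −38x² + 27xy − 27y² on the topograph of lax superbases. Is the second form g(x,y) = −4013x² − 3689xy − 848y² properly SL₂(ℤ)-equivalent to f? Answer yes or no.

D₁ = -3375, D₂ = -3375
f is negative-definite; reduce −f:
−f: flip: (38,-27,27)→(27,27,38)
−f: reduced (well bottom): (27,27,38) with a≤c, −a<b≤a
flip sign back: reduced form of f is (-27,-27,-38)
g is negative-definite; reduce −g:
−g: flip: (4013,3689,848)→(848,-3689,4013)
−g: translate: b→-297 (≡-3689 mod 1696), so (848,-3689,4013)→(848,-297,27)
−g: flip: (848,-297,27)→(27,297,848)
−g: translate: b→27 (≡297 mod 54), so (27,297,848)→(27,27,38)
−g: reduced (well bottom): (27,27,38) with a≤c, −a<b≤a
flip sign back: reduced form of g is (-27,-27,-38)
reduced forms (-27, -27, -38) vs (-27, -27, -38) ⇒ equivalent

yes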